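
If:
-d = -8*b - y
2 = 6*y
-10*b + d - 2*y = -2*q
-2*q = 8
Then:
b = -25/6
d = -33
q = -4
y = 1/3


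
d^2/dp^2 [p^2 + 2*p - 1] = 2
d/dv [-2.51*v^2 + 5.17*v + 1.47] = 5.17 - 5.02*v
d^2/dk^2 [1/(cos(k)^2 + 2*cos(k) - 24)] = (-8*sin(k)^4 + 204*sin(k)^2 - 81*cos(k) - 3*cos(3*k) - 84)/(2*(cos(k) - 4)^3*(cos(k) + 6)^3)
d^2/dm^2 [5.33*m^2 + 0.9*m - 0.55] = 10.6600000000000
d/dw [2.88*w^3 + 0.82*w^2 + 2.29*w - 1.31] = 8.64*w^2 + 1.64*w + 2.29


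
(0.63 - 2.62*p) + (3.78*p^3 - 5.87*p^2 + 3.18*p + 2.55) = 3.78*p^3 - 5.87*p^2 + 0.56*p + 3.18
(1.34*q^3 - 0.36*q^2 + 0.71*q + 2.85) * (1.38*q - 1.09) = 1.8492*q^4 - 1.9574*q^3 + 1.3722*q^2 + 3.1591*q - 3.1065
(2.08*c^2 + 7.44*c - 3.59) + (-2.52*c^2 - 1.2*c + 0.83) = -0.44*c^2 + 6.24*c - 2.76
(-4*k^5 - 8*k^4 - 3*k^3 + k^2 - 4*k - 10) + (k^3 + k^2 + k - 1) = -4*k^5 - 8*k^4 - 2*k^3 + 2*k^2 - 3*k - 11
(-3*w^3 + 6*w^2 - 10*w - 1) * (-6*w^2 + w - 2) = 18*w^5 - 39*w^4 + 72*w^3 - 16*w^2 + 19*w + 2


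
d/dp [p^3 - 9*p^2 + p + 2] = 3*p^2 - 18*p + 1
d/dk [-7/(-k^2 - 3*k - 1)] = 7*(-2*k - 3)/(k^2 + 3*k + 1)^2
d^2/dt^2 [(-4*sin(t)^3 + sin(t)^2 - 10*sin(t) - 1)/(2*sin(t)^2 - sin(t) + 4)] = (16*sin(t)^7 - 24*sin(t)^6 + 118*sin(t)^5 - 109*sin(t)^4 + 82*sin(t)^3 - 31*sin(t)^2 + 272*sin(t) - 34)/(-sin(t) - cos(2*t) + 5)^3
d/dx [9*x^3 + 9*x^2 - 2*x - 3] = 27*x^2 + 18*x - 2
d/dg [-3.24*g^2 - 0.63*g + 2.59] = -6.48*g - 0.63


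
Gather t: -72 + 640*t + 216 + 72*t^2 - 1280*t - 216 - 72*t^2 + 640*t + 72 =0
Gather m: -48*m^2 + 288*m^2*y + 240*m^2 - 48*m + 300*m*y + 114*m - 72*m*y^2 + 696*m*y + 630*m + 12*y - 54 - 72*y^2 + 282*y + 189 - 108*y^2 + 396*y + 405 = m^2*(288*y + 192) + m*(-72*y^2 + 996*y + 696) - 180*y^2 + 690*y + 540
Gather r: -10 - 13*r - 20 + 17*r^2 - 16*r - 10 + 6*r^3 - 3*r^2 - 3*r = 6*r^3 + 14*r^2 - 32*r - 40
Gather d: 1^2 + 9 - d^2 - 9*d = -d^2 - 9*d + 10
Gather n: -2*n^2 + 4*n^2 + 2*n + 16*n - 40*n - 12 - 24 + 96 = 2*n^2 - 22*n + 60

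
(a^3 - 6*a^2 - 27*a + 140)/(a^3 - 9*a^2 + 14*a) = (a^2 + a - 20)/(a*(a - 2))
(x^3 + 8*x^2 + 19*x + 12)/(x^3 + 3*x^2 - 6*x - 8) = (x + 3)/(x - 2)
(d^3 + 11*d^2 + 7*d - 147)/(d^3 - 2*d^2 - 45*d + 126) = (d + 7)/(d - 6)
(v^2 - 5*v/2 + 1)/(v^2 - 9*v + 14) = (v - 1/2)/(v - 7)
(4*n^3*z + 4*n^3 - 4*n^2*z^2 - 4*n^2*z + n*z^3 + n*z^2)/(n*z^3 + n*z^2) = 4*n^2/z^2 - 4*n/z + 1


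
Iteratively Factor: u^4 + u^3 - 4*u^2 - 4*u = (u)*(u^3 + u^2 - 4*u - 4) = u*(u + 1)*(u^2 - 4) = u*(u + 1)*(u + 2)*(u - 2)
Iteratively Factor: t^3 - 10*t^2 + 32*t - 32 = (t - 2)*(t^2 - 8*t + 16) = (t - 4)*(t - 2)*(t - 4)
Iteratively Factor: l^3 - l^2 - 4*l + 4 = (l - 2)*(l^2 + l - 2) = (l - 2)*(l + 2)*(l - 1)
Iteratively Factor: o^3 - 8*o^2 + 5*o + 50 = (o - 5)*(o^2 - 3*o - 10) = (o - 5)^2*(o + 2)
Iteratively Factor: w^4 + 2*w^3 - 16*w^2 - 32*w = (w)*(w^3 + 2*w^2 - 16*w - 32) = w*(w + 2)*(w^2 - 16) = w*(w - 4)*(w + 2)*(w + 4)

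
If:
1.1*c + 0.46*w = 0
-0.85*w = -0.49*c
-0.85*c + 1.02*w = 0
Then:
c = 0.00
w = 0.00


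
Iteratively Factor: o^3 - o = (o - 1)*(o^2 + o) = (o - 1)*(o + 1)*(o)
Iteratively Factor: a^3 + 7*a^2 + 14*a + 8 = (a + 4)*(a^2 + 3*a + 2) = (a + 1)*(a + 4)*(a + 2)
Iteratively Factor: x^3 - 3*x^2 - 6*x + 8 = (x + 2)*(x^2 - 5*x + 4) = (x - 1)*(x + 2)*(x - 4)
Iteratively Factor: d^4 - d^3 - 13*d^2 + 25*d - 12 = (d - 1)*(d^3 - 13*d + 12) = (d - 3)*(d - 1)*(d^2 + 3*d - 4) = (d - 3)*(d - 1)^2*(d + 4)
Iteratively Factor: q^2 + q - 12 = (q + 4)*(q - 3)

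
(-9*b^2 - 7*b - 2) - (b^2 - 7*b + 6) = -10*b^2 - 8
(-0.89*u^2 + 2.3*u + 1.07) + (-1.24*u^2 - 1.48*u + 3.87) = -2.13*u^2 + 0.82*u + 4.94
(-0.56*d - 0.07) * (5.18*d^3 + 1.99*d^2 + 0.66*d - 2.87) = -2.9008*d^4 - 1.477*d^3 - 0.5089*d^2 + 1.561*d + 0.2009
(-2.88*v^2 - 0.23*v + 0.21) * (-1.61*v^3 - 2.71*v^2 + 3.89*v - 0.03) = 4.6368*v^5 + 8.1751*v^4 - 10.918*v^3 - 1.3774*v^2 + 0.8238*v - 0.0063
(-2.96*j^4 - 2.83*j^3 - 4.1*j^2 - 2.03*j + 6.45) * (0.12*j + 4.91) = -0.3552*j^5 - 14.8732*j^4 - 14.3873*j^3 - 20.3746*j^2 - 9.1933*j + 31.6695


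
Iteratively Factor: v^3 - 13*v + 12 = (v - 3)*(v^2 + 3*v - 4) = (v - 3)*(v - 1)*(v + 4)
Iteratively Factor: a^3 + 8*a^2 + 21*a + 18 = (a + 3)*(a^2 + 5*a + 6) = (a + 2)*(a + 3)*(a + 3)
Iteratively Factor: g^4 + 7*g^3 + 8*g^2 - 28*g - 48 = (g + 4)*(g^3 + 3*g^2 - 4*g - 12) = (g - 2)*(g + 4)*(g^2 + 5*g + 6) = (g - 2)*(g + 3)*(g + 4)*(g + 2)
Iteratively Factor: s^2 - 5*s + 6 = (s - 2)*(s - 3)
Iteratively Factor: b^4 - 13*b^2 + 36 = (b - 2)*(b^3 + 2*b^2 - 9*b - 18) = (b - 2)*(b + 3)*(b^2 - b - 6) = (b - 3)*(b - 2)*(b + 3)*(b + 2)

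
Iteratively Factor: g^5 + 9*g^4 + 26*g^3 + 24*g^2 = (g + 2)*(g^4 + 7*g^3 + 12*g^2) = (g + 2)*(g + 4)*(g^3 + 3*g^2) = (g + 2)*(g + 3)*(g + 4)*(g^2) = g*(g + 2)*(g + 3)*(g + 4)*(g)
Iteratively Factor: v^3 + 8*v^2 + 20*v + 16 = (v + 4)*(v^2 + 4*v + 4) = (v + 2)*(v + 4)*(v + 2)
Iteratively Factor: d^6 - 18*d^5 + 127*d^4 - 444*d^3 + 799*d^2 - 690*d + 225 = (d - 3)*(d^5 - 15*d^4 + 82*d^3 - 198*d^2 + 205*d - 75) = (d - 3)^2*(d^4 - 12*d^3 + 46*d^2 - 60*d + 25) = (d - 5)*(d - 3)^2*(d^3 - 7*d^2 + 11*d - 5) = (d - 5)*(d - 3)^2*(d - 1)*(d^2 - 6*d + 5) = (d - 5)*(d - 3)^2*(d - 1)^2*(d - 5)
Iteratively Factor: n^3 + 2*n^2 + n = (n + 1)*(n^2 + n) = n*(n + 1)*(n + 1)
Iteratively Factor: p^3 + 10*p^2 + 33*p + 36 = (p + 4)*(p^2 + 6*p + 9) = (p + 3)*(p + 4)*(p + 3)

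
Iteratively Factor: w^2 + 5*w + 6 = (w + 2)*(w + 3)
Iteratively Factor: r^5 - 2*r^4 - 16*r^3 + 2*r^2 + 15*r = (r - 1)*(r^4 - r^3 - 17*r^2 - 15*r) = (r - 1)*(r + 1)*(r^3 - 2*r^2 - 15*r) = r*(r - 1)*(r + 1)*(r^2 - 2*r - 15) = r*(r - 1)*(r + 1)*(r + 3)*(r - 5)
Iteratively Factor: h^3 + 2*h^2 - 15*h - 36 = (h + 3)*(h^2 - h - 12) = (h - 4)*(h + 3)*(h + 3)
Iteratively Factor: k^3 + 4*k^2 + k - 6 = (k + 2)*(k^2 + 2*k - 3) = (k + 2)*(k + 3)*(k - 1)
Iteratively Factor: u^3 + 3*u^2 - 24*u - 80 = (u - 5)*(u^2 + 8*u + 16) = (u - 5)*(u + 4)*(u + 4)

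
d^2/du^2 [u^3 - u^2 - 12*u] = 6*u - 2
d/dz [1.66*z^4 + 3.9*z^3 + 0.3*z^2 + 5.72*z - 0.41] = 6.64*z^3 + 11.7*z^2 + 0.6*z + 5.72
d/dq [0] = 0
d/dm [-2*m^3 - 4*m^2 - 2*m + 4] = -6*m^2 - 8*m - 2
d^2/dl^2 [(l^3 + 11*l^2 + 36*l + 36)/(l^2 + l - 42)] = 8*(17*l^3 + 342*l^2 + 2484*l + 5616)/(l^6 + 3*l^5 - 123*l^4 - 251*l^3 + 5166*l^2 + 5292*l - 74088)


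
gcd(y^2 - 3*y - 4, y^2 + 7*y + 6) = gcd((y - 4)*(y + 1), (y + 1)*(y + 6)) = y + 1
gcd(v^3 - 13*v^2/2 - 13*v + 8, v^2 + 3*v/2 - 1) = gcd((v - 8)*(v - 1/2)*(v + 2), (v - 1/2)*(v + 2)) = v^2 + 3*v/2 - 1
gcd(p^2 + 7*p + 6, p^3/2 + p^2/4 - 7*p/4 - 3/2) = p + 1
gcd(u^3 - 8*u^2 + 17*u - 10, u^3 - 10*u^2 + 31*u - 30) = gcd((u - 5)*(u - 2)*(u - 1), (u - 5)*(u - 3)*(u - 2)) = u^2 - 7*u + 10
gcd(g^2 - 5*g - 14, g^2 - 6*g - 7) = g - 7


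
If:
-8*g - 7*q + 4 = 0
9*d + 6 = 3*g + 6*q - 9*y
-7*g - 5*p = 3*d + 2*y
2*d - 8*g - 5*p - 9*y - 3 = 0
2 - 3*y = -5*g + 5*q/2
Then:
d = 14/121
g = -47/242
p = 399/1210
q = 96/121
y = -7/22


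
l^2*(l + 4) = l^3 + 4*l^2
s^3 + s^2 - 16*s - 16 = (s - 4)*(s + 1)*(s + 4)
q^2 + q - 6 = (q - 2)*(q + 3)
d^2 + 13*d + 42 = (d + 6)*(d + 7)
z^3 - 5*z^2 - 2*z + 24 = (z - 4)*(z - 3)*(z + 2)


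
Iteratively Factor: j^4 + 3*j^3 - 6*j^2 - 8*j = (j + 4)*(j^3 - j^2 - 2*j) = (j + 1)*(j + 4)*(j^2 - 2*j) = (j - 2)*(j + 1)*(j + 4)*(j)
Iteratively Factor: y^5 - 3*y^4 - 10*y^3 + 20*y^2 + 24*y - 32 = (y - 2)*(y^4 - y^3 - 12*y^2 - 4*y + 16) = (y - 2)*(y + 2)*(y^3 - 3*y^2 - 6*y + 8) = (y - 4)*(y - 2)*(y + 2)*(y^2 + y - 2) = (y - 4)*(y - 2)*(y + 2)^2*(y - 1)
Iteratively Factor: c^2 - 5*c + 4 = (c - 4)*(c - 1)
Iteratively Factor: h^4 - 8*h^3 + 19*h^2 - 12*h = (h - 3)*(h^3 - 5*h^2 + 4*h) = h*(h - 3)*(h^2 - 5*h + 4) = h*(h - 3)*(h - 1)*(h - 4)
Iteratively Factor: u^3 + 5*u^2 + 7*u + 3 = (u + 3)*(u^2 + 2*u + 1) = (u + 1)*(u + 3)*(u + 1)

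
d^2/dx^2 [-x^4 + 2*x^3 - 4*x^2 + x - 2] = -12*x^2 + 12*x - 8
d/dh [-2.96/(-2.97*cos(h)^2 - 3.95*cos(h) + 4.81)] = (17.5824*cos(h) + 11.692)*sin(h)/(2.97*cos(h)^2 + 3.95*cos(h) - 4.81)^2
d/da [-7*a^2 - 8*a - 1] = -14*a - 8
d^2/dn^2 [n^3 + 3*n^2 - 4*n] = 6*n + 6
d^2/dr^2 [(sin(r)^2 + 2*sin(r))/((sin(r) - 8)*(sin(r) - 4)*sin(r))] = (-sin(r)^5 - 20*sin(r)^4 + 266*sin(r)^3 - 404*sin(r)^2 - 2128*sin(r) + 1216)/((sin(r) - 8)^3*(sin(r) - 4)^3)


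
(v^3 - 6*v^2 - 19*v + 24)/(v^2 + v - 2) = (v^2 - 5*v - 24)/(v + 2)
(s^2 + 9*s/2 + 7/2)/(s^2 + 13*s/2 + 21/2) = (s + 1)/(s + 3)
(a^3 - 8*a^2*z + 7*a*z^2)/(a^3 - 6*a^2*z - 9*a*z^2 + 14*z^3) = a/(a + 2*z)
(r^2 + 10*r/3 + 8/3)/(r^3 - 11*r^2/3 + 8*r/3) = (3*r^2 + 10*r + 8)/(r*(3*r^2 - 11*r + 8))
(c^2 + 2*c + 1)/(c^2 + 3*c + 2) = (c + 1)/(c + 2)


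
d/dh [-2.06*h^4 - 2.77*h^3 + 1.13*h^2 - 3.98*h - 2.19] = -8.24*h^3 - 8.31*h^2 + 2.26*h - 3.98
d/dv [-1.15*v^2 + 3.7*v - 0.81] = 3.7 - 2.3*v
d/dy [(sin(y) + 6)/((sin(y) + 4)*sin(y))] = (-12*sin(y) + cos(y)^2 - 25)*cos(y)/((sin(y) + 4)^2*sin(y)^2)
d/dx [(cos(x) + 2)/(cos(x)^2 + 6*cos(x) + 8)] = sin(x)/(cos(x) + 4)^2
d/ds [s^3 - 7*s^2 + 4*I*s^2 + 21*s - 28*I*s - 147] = 3*s^2 + s*(-14 + 8*I) + 21 - 28*I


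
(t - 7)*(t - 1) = t^2 - 8*t + 7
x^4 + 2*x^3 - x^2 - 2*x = x*(x - 1)*(x + 1)*(x + 2)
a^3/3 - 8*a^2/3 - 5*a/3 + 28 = (a/3 + 1)*(a - 7)*(a - 4)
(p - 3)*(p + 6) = p^2 + 3*p - 18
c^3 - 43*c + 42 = (c - 6)*(c - 1)*(c + 7)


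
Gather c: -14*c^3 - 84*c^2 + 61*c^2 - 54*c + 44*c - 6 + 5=-14*c^3 - 23*c^2 - 10*c - 1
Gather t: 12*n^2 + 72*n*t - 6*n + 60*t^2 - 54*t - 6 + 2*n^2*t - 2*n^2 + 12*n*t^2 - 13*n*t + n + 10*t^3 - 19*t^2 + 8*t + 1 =10*n^2 - 5*n + 10*t^3 + t^2*(12*n + 41) + t*(2*n^2 + 59*n - 46) - 5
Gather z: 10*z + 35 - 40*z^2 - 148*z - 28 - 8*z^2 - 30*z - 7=-48*z^2 - 168*z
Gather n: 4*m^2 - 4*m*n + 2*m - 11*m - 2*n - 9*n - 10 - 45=4*m^2 - 9*m + n*(-4*m - 11) - 55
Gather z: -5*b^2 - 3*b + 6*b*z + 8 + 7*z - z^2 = -5*b^2 - 3*b - z^2 + z*(6*b + 7) + 8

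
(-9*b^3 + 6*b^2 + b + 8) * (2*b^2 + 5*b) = -18*b^5 - 33*b^4 + 32*b^3 + 21*b^2 + 40*b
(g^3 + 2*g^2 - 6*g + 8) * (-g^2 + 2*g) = -g^5 + 10*g^3 - 20*g^2 + 16*g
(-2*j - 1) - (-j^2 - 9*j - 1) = j^2 + 7*j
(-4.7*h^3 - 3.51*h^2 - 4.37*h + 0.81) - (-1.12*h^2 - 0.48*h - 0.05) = -4.7*h^3 - 2.39*h^2 - 3.89*h + 0.86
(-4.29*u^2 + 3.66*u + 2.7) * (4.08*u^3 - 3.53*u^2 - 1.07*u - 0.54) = -17.5032*u^5 + 30.0765*u^4 + 2.6865*u^3 - 11.1306*u^2 - 4.8654*u - 1.458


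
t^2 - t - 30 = (t - 6)*(t + 5)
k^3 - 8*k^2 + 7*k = k*(k - 7)*(k - 1)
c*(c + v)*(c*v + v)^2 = c^4*v^2 + c^3*v^3 + 2*c^3*v^2 + 2*c^2*v^3 + c^2*v^2 + c*v^3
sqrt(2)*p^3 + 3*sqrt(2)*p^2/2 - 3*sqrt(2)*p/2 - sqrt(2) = (p - 1)*(p + 2)*(sqrt(2)*p + sqrt(2)/2)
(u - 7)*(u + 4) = u^2 - 3*u - 28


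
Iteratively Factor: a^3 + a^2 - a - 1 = (a + 1)*(a^2 - 1) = (a + 1)^2*(a - 1)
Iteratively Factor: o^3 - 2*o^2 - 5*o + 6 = (o + 2)*(o^2 - 4*o + 3) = (o - 3)*(o + 2)*(o - 1)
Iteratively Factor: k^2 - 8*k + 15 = (k - 3)*(k - 5)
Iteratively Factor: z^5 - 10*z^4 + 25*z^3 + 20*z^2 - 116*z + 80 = (z - 1)*(z^4 - 9*z^3 + 16*z^2 + 36*z - 80) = (z - 4)*(z - 1)*(z^3 - 5*z^2 - 4*z + 20) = (z - 5)*(z - 4)*(z - 1)*(z^2 - 4) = (z - 5)*(z - 4)*(z - 1)*(z + 2)*(z - 2)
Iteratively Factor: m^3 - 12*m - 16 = (m + 2)*(m^2 - 2*m - 8) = (m + 2)^2*(m - 4)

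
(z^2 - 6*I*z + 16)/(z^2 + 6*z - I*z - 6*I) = (z^2 - 6*I*z + 16)/(z^2 + z*(6 - I) - 6*I)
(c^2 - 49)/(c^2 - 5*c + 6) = (c^2 - 49)/(c^2 - 5*c + 6)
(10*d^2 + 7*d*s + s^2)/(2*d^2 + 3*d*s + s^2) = (5*d + s)/(d + s)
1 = 1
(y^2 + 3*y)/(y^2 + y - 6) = y/(y - 2)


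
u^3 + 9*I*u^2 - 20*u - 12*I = (u + I)*(u + 2*I)*(u + 6*I)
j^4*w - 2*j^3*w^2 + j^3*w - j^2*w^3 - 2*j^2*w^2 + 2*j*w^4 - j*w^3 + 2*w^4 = (j - 2*w)*(j - w)*(j + w)*(j*w + w)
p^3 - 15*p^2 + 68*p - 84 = (p - 7)*(p - 6)*(p - 2)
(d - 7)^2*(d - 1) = d^3 - 15*d^2 + 63*d - 49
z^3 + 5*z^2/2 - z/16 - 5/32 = (z - 1/4)*(z + 1/4)*(z + 5/2)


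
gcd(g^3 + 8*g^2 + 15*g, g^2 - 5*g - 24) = g + 3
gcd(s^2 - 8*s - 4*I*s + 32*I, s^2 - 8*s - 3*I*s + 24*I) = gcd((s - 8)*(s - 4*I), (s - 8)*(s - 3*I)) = s - 8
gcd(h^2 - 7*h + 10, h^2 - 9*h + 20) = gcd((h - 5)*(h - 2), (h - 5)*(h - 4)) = h - 5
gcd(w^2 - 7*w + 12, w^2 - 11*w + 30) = 1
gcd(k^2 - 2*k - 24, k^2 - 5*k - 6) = k - 6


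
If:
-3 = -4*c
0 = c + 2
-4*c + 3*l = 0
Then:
No Solution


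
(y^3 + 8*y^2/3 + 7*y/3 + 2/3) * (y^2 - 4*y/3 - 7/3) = y^5 + 4*y^4/3 - 32*y^3/9 - 26*y^2/3 - 19*y/3 - 14/9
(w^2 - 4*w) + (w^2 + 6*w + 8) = 2*w^2 + 2*w + 8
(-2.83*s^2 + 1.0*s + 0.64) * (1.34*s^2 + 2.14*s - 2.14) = -3.7922*s^4 - 4.7162*s^3 + 9.0538*s^2 - 0.7704*s - 1.3696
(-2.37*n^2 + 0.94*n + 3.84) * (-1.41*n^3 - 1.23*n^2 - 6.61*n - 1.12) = 3.3417*n^5 + 1.5897*n^4 + 9.0951*n^3 - 8.2822*n^2 - 26.4352*n - 4.3008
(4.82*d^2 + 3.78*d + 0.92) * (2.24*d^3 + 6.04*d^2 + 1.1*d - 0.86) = 10.7968*d^5 + 37.58*d^4 + 30.194*d^3 + 5.5696*d^2 - 2.2388*d - 0.7912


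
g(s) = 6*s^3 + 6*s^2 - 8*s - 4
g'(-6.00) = 568.00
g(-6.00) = -1036.00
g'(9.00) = 1558.00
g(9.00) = 4784.00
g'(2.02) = 89.69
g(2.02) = 53.78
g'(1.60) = 57.28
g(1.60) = 23.14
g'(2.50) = 134.50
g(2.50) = 107.25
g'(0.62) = 6.36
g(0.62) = -5.22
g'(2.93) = 181.69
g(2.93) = 174.99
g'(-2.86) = 104.91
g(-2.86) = -72.40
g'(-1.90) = 34.18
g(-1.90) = -8.29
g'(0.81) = 13.53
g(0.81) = -3.35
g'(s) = 18*s^2 + 12*s - 8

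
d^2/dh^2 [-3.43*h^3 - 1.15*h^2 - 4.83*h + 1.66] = -20.58*h - 2.3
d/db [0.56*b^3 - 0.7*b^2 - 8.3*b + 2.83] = 1.68*b^2 - 1.4*b - 8.3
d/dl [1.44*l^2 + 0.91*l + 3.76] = 2.88*l + 0.91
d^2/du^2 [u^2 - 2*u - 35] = 2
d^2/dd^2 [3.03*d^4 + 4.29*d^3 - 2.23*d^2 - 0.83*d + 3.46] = 36.36*d^2 + 25.74*d - 4.46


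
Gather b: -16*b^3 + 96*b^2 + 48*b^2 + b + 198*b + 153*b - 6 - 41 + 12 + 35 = -16*b^3 + 144*b^2 + 352*b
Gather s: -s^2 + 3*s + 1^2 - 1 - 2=-s^2 + 3*s - 2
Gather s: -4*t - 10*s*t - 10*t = -10*s*t - 14*t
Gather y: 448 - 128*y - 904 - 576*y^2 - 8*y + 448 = -576*y^2 - 136*y - 8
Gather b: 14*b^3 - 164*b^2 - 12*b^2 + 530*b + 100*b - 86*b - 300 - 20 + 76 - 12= 14*b^3 - 176*b^2 + 544*b - 256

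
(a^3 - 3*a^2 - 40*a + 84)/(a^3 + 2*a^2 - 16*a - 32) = (a^3 - 3*a^2 - 40*a + 84)/(a^3 + 2*a^2 - 16*a - 32)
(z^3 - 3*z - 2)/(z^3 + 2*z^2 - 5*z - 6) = (z + 1)/(z + 3)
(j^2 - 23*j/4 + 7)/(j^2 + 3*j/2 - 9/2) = (4*j^2 - 23*j + 28)/(2*(2*j^2 + 3*j - 9))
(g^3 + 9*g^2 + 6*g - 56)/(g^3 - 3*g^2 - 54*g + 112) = (g + 4)/(g - 8)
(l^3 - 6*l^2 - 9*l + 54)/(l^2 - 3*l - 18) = l - 3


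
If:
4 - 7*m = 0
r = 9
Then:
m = 4/7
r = 9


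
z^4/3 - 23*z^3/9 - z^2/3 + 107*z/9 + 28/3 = (z/3 + 1/3)*(z - 7)*(z - 3)*(z + 4/3)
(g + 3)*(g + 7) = g^2 + 10*g + 21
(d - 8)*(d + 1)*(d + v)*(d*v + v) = d^4*v + d^3*v^2 - 6*d^3*v - 6*d^2*v^2 - 15*d^2*v - 15*d*v^2 - 8*d*v - 8*v^2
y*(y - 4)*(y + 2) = y^3 - 2*y^2 - 8*y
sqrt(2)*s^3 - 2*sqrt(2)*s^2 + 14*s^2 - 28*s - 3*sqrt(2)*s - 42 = (s - 3)*(s + 7*sqrt(2))*(sqrt(2)*s + sqrt(2))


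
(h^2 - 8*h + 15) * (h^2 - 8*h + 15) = h^4 - 16*h^3 + 94*h^2 - 240*h + 225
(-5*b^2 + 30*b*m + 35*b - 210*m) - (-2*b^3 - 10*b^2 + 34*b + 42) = 2*b^3 + 5*b^2 + 30*b*m + b - 210*m - 42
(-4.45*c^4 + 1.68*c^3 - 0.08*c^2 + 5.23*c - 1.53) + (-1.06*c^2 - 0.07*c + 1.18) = -4.45*c^4 + 1.68*c^3 - 1.14*c^2 + 5.16*c - 0.35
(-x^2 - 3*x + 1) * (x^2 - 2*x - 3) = -x^4 - x^3 + 10*x^2 + 7*x - 3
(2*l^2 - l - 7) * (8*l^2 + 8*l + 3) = 16*l^4 + 8*l^3 - 58*l^2 - 59*l - 21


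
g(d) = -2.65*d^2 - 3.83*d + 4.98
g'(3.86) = -24.29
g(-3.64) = -16.19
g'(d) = -5.3*d - 3.83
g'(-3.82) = 16.42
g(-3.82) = -19.06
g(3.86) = -49.29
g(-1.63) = 4.18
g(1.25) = -3.95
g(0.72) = 0.85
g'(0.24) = -5.10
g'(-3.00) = 12.07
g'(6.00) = -35.63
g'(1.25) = -10.46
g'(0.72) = -7.65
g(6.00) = -113.40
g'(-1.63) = 4.81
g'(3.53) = -22.54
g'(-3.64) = 15.46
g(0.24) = 3.91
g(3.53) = -41.56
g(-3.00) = -7.38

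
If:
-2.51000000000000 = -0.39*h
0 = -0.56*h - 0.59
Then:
No Solution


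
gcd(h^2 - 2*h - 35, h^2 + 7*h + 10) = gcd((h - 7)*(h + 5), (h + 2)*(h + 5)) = h + 5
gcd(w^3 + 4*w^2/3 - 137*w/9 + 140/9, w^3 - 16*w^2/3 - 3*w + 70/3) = w - 7/3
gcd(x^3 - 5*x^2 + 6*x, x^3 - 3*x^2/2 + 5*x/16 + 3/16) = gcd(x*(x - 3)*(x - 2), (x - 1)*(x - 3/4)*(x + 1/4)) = 1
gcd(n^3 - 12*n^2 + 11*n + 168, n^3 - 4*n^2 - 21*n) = n^2 - 4*n - 21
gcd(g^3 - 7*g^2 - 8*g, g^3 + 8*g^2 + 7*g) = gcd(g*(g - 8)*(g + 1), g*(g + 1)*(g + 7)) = g^2 + g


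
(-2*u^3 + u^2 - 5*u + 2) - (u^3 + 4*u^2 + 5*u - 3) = -3*u^3 - 3*u^2 - 10*u + 5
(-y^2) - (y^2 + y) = -2*y^2 - y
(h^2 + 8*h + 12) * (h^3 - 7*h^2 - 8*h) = h^5 + h^4 - 52*h^3 - 148*h^2 - 96*h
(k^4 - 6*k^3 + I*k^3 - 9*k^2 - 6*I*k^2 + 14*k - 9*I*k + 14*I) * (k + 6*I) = k^5 - 6*k^4 + 7*I*k^4 - 15*k^3 - 42*I*k^3 + 50*k^2 - 63*I*k^2 + 54*k + 98*I*k - 84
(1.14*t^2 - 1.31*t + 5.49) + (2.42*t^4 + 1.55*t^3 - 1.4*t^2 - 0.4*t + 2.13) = 2.42*t^4 + 1.55*t^3 - 0.26*t^2 - 1.71*t + 7.62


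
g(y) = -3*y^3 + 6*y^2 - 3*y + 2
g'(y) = -9*y^2 + 12*y - 3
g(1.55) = 0.59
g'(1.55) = -6.02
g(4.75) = -198.39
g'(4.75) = -149.06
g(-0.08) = 2.28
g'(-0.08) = -4.02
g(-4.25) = 353.42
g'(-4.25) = -216.56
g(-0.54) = 5.84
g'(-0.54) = -12.10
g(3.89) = -95.47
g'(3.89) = -92.51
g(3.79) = -86.51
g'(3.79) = -86.80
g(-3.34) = 190.73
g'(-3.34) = -143.48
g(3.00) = -34.00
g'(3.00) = -48.00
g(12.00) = -4354.00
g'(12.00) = -1155.00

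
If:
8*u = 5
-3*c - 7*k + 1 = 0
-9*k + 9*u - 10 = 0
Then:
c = 317/216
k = -35/72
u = 5/8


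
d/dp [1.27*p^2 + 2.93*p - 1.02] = 2.54*p + 2.93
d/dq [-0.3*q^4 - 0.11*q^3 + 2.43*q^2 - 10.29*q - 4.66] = -1.2*q^3 - 0.33*q^2 + 4.86*q - 10.29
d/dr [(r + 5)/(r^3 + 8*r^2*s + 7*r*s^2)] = (r*(r^2 + 8*r*s + 7*s^2) - (r + 5)*(3*r^2 + 16*r*s + 7*s^2))/(r^2*(r^2 + 8*r*s + 7*s^2)^2)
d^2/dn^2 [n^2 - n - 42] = 2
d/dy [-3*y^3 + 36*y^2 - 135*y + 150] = -9*y^2 + 72*y - 135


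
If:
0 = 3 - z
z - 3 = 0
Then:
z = 3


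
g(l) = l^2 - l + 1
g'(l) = 2*l - 1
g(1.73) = 2.26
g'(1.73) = 2.46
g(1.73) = 2.26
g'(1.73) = 2.46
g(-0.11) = 1.12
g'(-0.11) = -1.22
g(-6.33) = 47.40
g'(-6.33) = -13.66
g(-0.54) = 1.83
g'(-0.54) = -2.08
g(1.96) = 2.88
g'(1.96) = 2.92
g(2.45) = 4.55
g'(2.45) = 3.90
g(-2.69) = 10.93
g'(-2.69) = -6.38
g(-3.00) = 13.00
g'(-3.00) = -7.00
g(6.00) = 31.00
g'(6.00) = 11.00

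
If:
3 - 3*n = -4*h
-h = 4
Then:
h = -4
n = -13/3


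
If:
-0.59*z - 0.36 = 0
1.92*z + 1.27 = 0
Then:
No Solution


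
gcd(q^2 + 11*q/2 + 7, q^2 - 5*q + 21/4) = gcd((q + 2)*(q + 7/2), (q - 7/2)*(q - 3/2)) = 1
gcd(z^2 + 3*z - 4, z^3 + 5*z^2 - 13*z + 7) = z - 1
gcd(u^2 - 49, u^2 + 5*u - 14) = u + 7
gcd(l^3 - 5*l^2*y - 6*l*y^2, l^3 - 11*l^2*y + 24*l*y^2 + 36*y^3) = -l^2 + 5*l*y + 6*y^2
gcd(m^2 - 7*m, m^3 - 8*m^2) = m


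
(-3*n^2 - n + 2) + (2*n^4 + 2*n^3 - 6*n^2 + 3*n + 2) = 2*n^4 + 2*n^3 - 9*n^2 + 2*n + 4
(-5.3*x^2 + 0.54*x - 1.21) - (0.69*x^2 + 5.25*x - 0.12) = -5.99*x^2 - 4.71*x - 1.09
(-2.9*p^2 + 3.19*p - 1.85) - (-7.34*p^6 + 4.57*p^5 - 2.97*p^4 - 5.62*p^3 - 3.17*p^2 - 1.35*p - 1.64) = 7.34*p^6 - 4.57*p^5 + 2.97*p^4 + 5.62*p^3 + 0.27*p^2 + 4.54*p - 0.21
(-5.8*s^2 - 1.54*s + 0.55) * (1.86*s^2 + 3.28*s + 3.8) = -10.788*s^4 - 21.8884*s^3 - 26.0682*s^2 - 4.048*s + 2.09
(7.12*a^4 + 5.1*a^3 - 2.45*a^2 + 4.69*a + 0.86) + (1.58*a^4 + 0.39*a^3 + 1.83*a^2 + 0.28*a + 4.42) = 8.7*a^4 + 5.49*a^3 - 0.62*a^2 + 4.97*a + 5.28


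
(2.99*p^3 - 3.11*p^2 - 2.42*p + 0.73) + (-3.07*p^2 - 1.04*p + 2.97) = 2.99*p^3 - 6.18*p^2 - 3.46*p + 3.7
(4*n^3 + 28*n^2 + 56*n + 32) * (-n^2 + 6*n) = -4*n^5 - 4*n^4 + 112*n^3 + 304*n^2 + 192*n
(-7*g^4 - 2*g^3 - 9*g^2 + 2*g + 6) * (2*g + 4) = -14*g^5 - 32*g^4 - 26*g^3 - 32*g^2 + 20*g + 24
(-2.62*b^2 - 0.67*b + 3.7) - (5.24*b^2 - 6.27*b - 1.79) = -7.86*b^2 + 5.6*b + 5.49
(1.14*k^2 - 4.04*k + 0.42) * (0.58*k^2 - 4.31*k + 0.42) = 0.6612*k^4 - 7.2566*k^3 + 18.1348*k^2 - 3.507*k + 0.1764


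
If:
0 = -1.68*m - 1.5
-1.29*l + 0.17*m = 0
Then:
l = -0.12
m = -0.89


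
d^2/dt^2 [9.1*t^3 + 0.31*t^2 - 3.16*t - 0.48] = 54.6*t + 0.62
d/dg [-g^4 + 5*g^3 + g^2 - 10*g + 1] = -4*g^3 + 15*g^2 + 2*g - 10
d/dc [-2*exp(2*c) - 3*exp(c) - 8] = (-4*exp(c) - 3)*exp(c)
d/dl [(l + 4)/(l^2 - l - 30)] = (l^2 - l - (l + 4)*(2*l - 1) - 30)/(-l^2 + l + 30)^2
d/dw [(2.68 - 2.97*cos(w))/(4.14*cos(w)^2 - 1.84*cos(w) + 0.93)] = (-12.2958*cos(w)^2 + 22.1904*cos(w) - 2.1691)*sin(w)/(17.1396*cos(w)^4 - 15.2352*cos(w)^3 + 11.086*cos(w)^2 - 3.4224*cos(w) + 0.8649)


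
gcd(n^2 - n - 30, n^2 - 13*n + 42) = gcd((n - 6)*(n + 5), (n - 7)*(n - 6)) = n - 6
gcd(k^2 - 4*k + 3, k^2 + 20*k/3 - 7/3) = 1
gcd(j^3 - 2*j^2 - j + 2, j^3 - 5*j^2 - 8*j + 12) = j - 1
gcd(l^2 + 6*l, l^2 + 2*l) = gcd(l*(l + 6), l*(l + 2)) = l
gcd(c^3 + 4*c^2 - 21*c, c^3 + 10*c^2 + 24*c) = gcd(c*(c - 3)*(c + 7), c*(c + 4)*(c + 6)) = c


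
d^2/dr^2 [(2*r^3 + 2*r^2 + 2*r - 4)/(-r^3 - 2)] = 4*(-r^6 - 3*r^5 + 24*r^4 + 14*r^3 + 12*r^2 - 24*r - 4)/(r^9 + 6*r^6 + 12*r^3 + 8)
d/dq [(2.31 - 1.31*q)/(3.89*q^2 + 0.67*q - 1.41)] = (5.0959*q^2 - 17.9718*q + 0.2994)/(15.1321*q^4 + 5.2126*q^3 - 10.5209*q^2 - 1.8894*q + 1.9881)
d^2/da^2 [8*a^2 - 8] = 16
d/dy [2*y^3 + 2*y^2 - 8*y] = 6*y^2 + 4*y - 8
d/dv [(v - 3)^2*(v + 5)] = (v - 3)*(3*v + 7)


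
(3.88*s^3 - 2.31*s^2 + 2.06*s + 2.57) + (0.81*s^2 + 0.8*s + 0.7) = 3.88*s^3 - 1.5*s^2 + 2.86*s + 3.27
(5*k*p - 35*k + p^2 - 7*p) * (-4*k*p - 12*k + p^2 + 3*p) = -20*k^2*p^2 + 80*k^2*p + 420*k^2 + k*p^3 - 4*k*p^2 - 21*k*p + p^4 - 4*p^3 - 21*p^2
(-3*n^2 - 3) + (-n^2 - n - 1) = -4*n^2 - n - 4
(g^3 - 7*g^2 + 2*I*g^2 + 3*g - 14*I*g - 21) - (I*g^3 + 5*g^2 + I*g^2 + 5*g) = g^3 - I*g^3 - 12*g^2 + I*g^2 - 2*g - 14*I*g - 21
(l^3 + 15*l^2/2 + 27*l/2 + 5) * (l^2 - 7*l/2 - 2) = l^5 + 4*l^4 - 59*l^3/4 - 229*l^2/4 - 89*l/2 - 10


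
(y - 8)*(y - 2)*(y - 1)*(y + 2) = y^4 - 9*y^3 + 4*y^2 + 36*y - 32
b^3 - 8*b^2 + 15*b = b*(b - 5)*(b - 3)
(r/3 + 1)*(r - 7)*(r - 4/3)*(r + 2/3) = r^4/3 - 14*r^3/9 - 173*r^2/27 + 158*r/27 + 56/9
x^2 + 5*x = x*(x + 5)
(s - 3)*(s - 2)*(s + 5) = s^3 - 19*s + 30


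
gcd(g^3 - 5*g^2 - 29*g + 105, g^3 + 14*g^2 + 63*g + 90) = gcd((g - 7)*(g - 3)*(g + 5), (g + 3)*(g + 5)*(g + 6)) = g + 5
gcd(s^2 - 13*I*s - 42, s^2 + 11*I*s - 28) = 1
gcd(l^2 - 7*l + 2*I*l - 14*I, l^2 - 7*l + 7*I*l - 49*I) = l - 7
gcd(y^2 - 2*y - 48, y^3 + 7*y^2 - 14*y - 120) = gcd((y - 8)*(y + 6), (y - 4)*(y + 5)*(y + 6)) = y + 6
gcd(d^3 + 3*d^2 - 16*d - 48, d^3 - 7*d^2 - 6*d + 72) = d^2 - d - 12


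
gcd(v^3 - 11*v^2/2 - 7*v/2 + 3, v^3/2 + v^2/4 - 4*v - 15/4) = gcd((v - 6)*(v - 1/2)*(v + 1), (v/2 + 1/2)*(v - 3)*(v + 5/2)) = v + 1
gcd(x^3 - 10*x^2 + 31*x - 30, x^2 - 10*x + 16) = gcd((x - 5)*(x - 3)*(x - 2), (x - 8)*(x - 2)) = x - 2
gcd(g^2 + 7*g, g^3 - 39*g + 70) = g + 7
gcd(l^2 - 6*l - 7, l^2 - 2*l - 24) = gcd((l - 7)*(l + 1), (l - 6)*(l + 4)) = 1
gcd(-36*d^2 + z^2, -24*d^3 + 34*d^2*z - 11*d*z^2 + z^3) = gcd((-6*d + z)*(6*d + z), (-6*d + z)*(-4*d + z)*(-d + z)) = -6*d + z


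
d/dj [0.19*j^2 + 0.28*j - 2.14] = 0.38*j + 0.28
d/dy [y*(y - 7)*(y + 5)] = 3*y^2 - 4*y - 35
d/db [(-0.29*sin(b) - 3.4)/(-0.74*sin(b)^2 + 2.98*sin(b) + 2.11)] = (-0.2146*sin(b)^2 - 5.032*sin(b) + 9.5201)*cos(b)/(0.5476*sin(b)^4 - 4.4104*sin(b)^3 + 5.7576*sin(b)^2 + 12.5756*sin(b) + 4.4521)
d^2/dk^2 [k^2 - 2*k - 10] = 2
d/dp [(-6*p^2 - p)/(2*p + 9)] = 3*(-4*p^2 - 36*p - 3)/(4*p^2 + 36*p + 81)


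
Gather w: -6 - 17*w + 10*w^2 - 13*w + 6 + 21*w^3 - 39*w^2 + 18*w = 21*w^3 - 29*w^2 - 12*w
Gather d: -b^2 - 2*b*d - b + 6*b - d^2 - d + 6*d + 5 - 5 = -b^2 + 5*b - d^2 + d*(5 - 2*b)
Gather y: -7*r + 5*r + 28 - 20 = 8 - 2*r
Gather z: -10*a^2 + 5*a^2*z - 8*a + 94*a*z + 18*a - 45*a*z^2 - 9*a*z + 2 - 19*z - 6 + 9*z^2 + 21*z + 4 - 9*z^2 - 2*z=-10*a^2 - 45*a*z^2 + 10*a + z*(5*a^2 + 85*a)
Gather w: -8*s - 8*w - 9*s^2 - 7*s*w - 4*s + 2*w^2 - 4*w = -9*s^2 - 12*s + 2*w^2 + w*(-7*s - 12)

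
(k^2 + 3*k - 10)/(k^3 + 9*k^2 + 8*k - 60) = 1/(k + 6)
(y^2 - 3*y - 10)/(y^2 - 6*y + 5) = (y + 2)/(y - 1)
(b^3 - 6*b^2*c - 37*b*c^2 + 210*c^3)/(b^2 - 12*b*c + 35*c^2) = b + 6*c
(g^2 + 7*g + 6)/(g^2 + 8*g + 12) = (g + 1)/(g + 2)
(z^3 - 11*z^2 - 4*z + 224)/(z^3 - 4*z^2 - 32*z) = (z - 7)/z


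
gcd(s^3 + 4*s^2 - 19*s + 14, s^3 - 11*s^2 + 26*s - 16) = s^2 - 3*s + 2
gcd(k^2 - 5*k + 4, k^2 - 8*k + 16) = k - 4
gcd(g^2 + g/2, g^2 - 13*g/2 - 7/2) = g + 1/2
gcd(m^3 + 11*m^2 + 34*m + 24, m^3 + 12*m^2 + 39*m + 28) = m^2 + 5*m + 4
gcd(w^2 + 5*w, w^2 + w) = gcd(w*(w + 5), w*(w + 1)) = w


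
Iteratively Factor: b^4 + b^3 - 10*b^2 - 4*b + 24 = (b - 2)*(b^3 + 3*b^2 - 4*b - 12) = (b - 2)*(b + 3)*(b^2 - 4) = (b - 2)*(b + 2)*(b + 3)*(b - 2)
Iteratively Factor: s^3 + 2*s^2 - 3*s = (s)*(s^2 + 2*s - 3) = s*(s - 1)*(s + 3)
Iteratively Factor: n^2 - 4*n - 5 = (n + 1)*(n - 5)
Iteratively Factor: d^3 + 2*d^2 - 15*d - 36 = (d + 3)*(d^2 - d - 12) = (d + 3)^2*(d - 4)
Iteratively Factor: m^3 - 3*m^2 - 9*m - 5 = (m + 1)*(m^2 - 4*m - 5) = (m + 1)^2*(m - 5)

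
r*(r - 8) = r^2 - 8*r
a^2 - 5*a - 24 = (a - 8)*(a + 3)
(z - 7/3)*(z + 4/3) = z^2 - z - 28/9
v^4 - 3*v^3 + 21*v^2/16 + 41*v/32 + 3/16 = (v - 2)*(v - 3/2)*(v + 1/4)^2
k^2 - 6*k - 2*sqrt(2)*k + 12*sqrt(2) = (k - 6)*(k - 2*sqrt(2))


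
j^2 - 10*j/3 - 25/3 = (j - 5)*(j + 5/3)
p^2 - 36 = (p - 6)*(p + 6)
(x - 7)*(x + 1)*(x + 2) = x^3 - 4*x^2 - 19*x - 14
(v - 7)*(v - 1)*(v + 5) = v^3 - 3*v^2 - 33*v + 35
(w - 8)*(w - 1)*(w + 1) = w^3 - 8*w^2 - w + 8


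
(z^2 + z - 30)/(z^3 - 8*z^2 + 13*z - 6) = (z^2 + z - 30)/(z^3 - 8*z^2 + 13*z - 6)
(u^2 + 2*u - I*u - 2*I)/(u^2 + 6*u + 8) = (u - I)/(u + 4)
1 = 1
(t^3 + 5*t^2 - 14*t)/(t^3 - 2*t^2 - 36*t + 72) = t*(t + 7)/(t^2 - 36)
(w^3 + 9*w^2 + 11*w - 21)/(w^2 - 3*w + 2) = (w^2 + 10*w + 21)/(w - 2)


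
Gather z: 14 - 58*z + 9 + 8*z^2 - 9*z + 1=8*z^2 - 67*z + 24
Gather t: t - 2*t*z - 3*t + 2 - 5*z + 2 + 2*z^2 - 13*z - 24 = t*(-2*z - 2) + 2*z^2 - 18*z - 20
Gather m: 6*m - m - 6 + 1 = 5*m - 5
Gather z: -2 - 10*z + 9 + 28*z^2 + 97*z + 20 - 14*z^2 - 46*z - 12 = 14*z^2 + 41*z + 15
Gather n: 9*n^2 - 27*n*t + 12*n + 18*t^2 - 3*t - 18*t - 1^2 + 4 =9*n^2 + n*(12 - 27*t) + 18*t^2 - 21*t + 3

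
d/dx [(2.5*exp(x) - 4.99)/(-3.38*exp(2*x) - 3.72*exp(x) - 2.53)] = (8.45*exp(2*x) - 33.7324*exp(x) - 24.8878)*exp(x)/(11.4244*exp(4*x) + 25.1472*exp(3*x) + 30.9412*exp(2*x) + 18.8232*exp(x) + 6.4009)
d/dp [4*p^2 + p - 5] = 8*p + 1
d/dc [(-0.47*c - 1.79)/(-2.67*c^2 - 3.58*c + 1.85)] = (1.2549*c^2 + 1.6826*c - (0.47*c + 1.79)*(5.34*c + 3.58) - 0.8695)/(2.67*c^2 + 3.58*c - 1.85)^2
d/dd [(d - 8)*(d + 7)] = 2*d - 1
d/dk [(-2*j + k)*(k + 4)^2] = (k + 4)*(-4*j + 3*k + 4)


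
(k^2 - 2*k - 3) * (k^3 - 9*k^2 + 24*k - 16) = k^5 - 11*k^4 + 39*k^3 - 37*k^2 - 40*k + 48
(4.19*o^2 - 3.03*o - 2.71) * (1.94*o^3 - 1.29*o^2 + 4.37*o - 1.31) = 8.1286*o^5 - 11.2833*o^4 + 16.9616*o^3 - 15.2341*o^2 - 7.8734*o + 3.5501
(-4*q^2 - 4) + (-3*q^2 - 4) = -7*q^2 - 8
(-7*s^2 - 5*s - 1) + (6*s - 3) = -7*s^2 + s - 4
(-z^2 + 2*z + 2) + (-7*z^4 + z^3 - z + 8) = -7*z^4 + z^3 - z^2 + z + 10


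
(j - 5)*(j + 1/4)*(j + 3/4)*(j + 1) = j^4 - 3*j^3 - 141*j^2/16 - 23*j/4 - 15/16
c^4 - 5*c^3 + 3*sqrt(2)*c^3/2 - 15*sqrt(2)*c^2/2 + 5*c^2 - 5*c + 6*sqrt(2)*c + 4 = (c - 4)*(c - 1)*(sqrt(2)*c/2 + 1)*(sqrt(2)*c + 1)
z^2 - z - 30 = (z - 6)*(z + 5)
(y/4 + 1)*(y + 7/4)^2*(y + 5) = y^4/4 + 25*y^3/8 + 873*y^2/64 + 1561*y/64 + 245/16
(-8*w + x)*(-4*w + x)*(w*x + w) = 32*w^3*x + 32*w^3 - 12*w^2*x^2 - 12*w^2*x + w*x^3 + w*x^2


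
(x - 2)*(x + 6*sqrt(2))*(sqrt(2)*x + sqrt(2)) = sqrt(2)*x^3 - sqrt(2)*x^2 + 12*x^2 - 12*x - 2*sqrt(2)*x - 24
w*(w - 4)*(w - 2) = w^3 - 6*w^2 + 8*w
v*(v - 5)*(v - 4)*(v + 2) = v^4 - 7*v^3 + 2*v^2 + 40*v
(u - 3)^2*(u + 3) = u^3 - 3*u^2 - 9*u + 27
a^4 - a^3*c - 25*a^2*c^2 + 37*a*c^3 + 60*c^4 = (a - 4*c)*(a - 3*c)*(a + c)*(a + 5*c)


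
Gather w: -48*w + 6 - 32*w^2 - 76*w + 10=-32*w^2 - 124*w + 16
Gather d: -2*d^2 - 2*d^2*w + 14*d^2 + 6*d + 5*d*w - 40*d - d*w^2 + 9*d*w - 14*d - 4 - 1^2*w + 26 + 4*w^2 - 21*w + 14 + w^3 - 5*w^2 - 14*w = d^2*(12 - 2*w) + d*(-w^2 + 14*w - 48) + w^3 - w^2 - 36*w + 36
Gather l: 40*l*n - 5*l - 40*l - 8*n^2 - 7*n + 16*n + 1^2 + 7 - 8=l*(40*n - 45) - 8*n^2 + 9*n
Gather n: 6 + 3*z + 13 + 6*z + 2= 9*z + 21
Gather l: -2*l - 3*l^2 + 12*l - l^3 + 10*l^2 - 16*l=-l^3 + 7*l^2 - 6*l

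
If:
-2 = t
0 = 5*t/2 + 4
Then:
No Solution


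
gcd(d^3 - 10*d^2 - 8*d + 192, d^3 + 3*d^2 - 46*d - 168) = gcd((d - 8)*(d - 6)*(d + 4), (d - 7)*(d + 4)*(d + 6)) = d + 4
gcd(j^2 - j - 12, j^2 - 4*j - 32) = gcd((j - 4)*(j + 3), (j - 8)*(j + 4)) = 1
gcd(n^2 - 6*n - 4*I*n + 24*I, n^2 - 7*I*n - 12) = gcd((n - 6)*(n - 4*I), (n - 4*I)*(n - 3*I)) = n - 4*I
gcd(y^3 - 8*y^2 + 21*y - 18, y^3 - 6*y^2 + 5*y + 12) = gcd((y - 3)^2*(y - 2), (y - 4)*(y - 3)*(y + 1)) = y - 3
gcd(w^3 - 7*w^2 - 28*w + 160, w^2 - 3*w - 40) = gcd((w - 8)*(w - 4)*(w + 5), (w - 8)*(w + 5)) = w^2 - 3*w - 40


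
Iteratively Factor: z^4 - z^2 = (z)*(z^3 - z) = z^2*(z^2 - 1) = z^2*(z + 1)*(z - 1)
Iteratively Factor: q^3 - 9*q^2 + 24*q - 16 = (q - 1)*(q^2 - 8*q + 16) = (q - 4)*(q - 1)*(q - 4)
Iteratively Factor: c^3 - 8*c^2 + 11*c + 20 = (c - 4)*(c^2 - 4*c - 5) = (c - 4)*(c + 1)*(c - 5)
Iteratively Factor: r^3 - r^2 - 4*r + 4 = (r - 1)*(r^2 - 4) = (r - 1)*(r + 2)*(r - 2)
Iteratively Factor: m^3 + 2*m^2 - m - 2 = (m + 2)*(m^2 - 1) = (m - 1)*(m + 2)*(m + 1)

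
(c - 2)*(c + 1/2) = c^2 - 3*c/2 - 1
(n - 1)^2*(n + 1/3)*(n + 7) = n^4 + 16*n^3/3 - 34*n^2/3 + 8*n/3 + 7/3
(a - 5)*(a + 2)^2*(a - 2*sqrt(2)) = a^4 - 2*sqrt(2)*a^3 - a^3 - 16*a^2 + 2*sqrt(2)*a^2 - 20*a + 32*sqrt(2)*a + 40*sqrt(2)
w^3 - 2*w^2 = w^2*(w - 2)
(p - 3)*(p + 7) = p^2 + 4*p - 21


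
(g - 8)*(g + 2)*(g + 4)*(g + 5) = g^4 + 3*g^3 - 50*g^2 - 264*g - 320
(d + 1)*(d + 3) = d^2 + 4*d + 3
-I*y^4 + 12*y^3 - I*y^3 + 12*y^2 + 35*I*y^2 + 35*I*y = y*(y + 5*I)*(y + 7*I)*(-I*y - I)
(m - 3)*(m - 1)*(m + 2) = m^3 - 2*m^2 - 5*m + 6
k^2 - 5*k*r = k*(k - 5*r)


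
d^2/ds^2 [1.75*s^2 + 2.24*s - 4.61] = 3.50000000000000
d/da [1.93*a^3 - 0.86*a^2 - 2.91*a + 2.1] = 5.79*a^2 - 1.72*a - 2.91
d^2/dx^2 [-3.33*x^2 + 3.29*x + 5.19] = -6.66000000000000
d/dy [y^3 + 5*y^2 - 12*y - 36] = 3*y^2 + 10*y - 12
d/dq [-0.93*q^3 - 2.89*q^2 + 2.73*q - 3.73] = -2.79*q^2 - 5.78*q + 2.73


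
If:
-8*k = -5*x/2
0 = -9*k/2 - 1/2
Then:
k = -1/9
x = -16/45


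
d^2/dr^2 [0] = 0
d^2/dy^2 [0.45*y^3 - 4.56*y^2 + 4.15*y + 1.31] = 2.7*y - 9.12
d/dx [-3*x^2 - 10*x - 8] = -6*x - 10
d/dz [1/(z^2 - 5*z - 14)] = (5 - 2*z)/(-z^2 + 5*z + 14)^2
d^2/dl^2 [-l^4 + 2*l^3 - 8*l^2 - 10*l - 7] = -12*l^2 + 12*l - 16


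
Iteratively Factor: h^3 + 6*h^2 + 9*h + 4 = (h + 1)*(h^2 + 5*h + 4) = (h + 1)^2*(h + 4)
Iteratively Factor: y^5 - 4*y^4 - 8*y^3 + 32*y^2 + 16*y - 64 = (y - 4)*(y^4 - 8*y^2 + 16) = (y - 4)*(y - 2)*(y^3 + 2*y^2 - 4*y - 8) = (y - 4)*(y - 2)*(y + 2)*(y^2 - 4) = (y - 4)*(y - 2)^2*(y + 2)*(y + 2)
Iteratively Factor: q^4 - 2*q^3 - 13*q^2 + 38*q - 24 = (q - 1)*(q^3 - q^2 - 14*q + 24) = (q - 1)*(q + 4)*(q^2 - 5*q + 6) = (q - 3)*(q - 1)*(q + 4)*(q - 2)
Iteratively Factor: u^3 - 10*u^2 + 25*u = (u - 5)*(u^2 - 5*u) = (u - 5)^2*(u)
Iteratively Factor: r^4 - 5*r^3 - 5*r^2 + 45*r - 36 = (r - 3)*(r^3 - 2*r^2 - 11*r + 12) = (r - 3)*(r + 3)*(r^2 - 5*r + 4) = (r - 3)*(r - 1)*(r + 3)*(r - 4)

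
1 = 1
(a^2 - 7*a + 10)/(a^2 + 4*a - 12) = (a - 5)/(a + 6)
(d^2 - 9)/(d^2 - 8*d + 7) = (d^2 - 9)/(d^2 - 8*d + 7)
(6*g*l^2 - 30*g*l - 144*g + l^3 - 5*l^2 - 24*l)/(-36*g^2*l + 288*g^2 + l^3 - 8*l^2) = (-l - 3)/(6*g - l)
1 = 1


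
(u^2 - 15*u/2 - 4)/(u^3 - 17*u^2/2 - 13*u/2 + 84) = (2*u + 1)/(2*u^2 - u - 21)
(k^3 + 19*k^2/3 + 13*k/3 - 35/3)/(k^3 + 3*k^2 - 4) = (3*k^2 + 22*k + 35)/(3*(k^2 + 4*k + 4))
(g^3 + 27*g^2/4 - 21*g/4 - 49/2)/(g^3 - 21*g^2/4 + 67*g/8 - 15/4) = 2*(4*g^2 + 35*g + 49)/(8*g^2 - 26*g + 15)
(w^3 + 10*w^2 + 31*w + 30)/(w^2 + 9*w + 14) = (w^2 + 8*w + 15)/(w + 7)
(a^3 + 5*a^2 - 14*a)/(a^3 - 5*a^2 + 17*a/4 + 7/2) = 4*a*(a + 7)/(4*a^2 - 12*a - 7)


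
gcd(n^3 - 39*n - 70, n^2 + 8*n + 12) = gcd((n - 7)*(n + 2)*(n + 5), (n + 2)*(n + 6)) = n + 2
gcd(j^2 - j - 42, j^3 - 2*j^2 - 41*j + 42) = j^2 - j - 42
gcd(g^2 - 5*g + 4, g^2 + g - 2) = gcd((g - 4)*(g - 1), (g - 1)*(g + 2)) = g - 1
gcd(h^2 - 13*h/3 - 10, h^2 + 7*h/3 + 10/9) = h + 5/3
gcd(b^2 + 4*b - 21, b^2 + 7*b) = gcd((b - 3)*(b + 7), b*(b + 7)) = b + 7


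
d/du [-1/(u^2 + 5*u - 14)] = (2*u + 5)/(u^2 + 5*u - 14)^2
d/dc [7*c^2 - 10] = 14*c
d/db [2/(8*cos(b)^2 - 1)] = 16*sin(2*b)/(4*cos(2*b) + 3)^2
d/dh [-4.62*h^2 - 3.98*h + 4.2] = -9.24*h - 3.98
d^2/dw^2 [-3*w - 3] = 0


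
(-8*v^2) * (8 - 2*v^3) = 16*v^5 - 64*v^2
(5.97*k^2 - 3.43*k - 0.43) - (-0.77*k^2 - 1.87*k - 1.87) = 6.74*k^2 - 1.56*k + 1.44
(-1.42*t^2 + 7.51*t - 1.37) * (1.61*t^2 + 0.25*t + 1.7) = -2.2862*t^4 + 11.7361*t^3 - 2.7422*t^2 + 12.4245*t - 2.329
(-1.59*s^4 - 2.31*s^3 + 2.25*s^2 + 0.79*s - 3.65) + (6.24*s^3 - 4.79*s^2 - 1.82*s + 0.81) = -1.59*s^4 + 3.93*s^3 - 2.54*s^2 - 1.03*s - 2.84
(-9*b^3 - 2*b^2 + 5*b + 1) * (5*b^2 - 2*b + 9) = -45*b^5 + 8*b^4 - 52*b^3 - 23*b^2 + 43*b + 9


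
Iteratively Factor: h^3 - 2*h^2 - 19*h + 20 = (h + 4)*(h^2 - 6*h + 5) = (h - 5)*(h + 4)*(h - 1)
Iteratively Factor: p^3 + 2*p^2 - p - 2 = (p - 1)*(p^2 + 3*p + 2) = (p - 1)*(p + 2)*(p + 1)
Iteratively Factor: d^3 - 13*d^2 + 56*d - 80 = (d - 4)*(d^2 - 9*d + 20) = (d - 4)^2*(d - 5)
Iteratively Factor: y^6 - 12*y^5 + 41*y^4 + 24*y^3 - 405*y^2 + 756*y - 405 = (y - 3)*(y^5 - 9*y^4 + 14*y^3 + 66*y^2 - 207*y + 135) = (y - 5)*(y - 3)*(y^4 - 4*y^3 - 6*y^2 + 36*y - 27) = (y - 5)*(y - 3)*(y + 3)*(y^3 - 7*y^2 + 15*y - 9) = (y - 5)*(y - 3)^2*(y + 3)*(y^2 - 4*y + 3) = (y - 5)*(y - 3)^2*(y - 1)*(y + 3)*(y - 3)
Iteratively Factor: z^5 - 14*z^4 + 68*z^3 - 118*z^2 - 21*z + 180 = (z - 4)*(z^4 - 10*z^3 + 28*z^2 - 6*z - 45) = (z - 5)*(z - 4)*(z^3 - 5*z^2 + 3*z + 9) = (z - 5)*(z - 4)*(z - 3)*(z^2 - 2*z - 3) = (z - 5)*(z - 4)*(z - 3)^2*(z + 1)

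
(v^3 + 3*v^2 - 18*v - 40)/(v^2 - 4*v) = v + 7 + 10/v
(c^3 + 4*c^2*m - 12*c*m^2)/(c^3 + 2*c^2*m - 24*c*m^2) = (c - 2*m)/(c - 4*m)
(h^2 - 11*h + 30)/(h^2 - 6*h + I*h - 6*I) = (h - 5)/(h + I)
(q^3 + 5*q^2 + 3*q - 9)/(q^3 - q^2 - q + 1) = (q^2 + 6*q + 9)/(q^2 - 1)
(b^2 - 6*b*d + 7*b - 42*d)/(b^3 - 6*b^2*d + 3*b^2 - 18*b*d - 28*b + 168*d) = 1/(b - 4)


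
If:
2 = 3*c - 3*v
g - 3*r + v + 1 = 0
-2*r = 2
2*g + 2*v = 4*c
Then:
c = -2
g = -4/3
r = -1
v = -8/3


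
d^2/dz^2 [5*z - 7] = 0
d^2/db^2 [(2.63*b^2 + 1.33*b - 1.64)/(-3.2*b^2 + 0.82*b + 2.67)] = (-2.8421709430404e-14*b^4 - 41.04064*b^3 - 34.06272*b^2 - 94.00128*b - 1.444418)/(32.768*b^6 - 25.1904*b^5 - 75.56736*b^4 + 41.485112*b^3 + 63.051516*b^2 - 17.537094*b - 19.034163)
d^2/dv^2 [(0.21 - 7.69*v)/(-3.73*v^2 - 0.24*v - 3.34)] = ((7.46*v + 0.24)*(7.69*v - 0.21)*(14.92*v + 0.48) - (172.1022*v + 2.1246)*(3.73*v^2 + 0.24*v + 3.34))/(3.73*v^2 + 0.24*v + 3.34)^3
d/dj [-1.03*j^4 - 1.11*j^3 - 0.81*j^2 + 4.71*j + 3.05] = -4.12*j^3 - 3.33*j^2 - 1.62*j + 4.71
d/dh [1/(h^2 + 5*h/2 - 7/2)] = 2*(-4*h - 5)/(2*h^2 + 5*h - 7)^2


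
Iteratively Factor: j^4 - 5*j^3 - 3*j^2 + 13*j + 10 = (j - 2)*(j^3 - 3*j^2 - 9*j - 5) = (j - 5)*(j - 2)*(j^2 + 2*j + 1) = (j - 5)*(j - 2)*(j + 1)*(j + 1)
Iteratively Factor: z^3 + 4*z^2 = (z + 4)*(z^2) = z*(z + 4)*(z)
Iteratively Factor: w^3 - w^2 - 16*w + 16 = (w - 4)*(w^2 + 3*w - 4) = (w - 4)*(w + 4)*(w - 1)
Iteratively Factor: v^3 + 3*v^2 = (v)*(v^2 + 3*v) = v^2*(v + 3)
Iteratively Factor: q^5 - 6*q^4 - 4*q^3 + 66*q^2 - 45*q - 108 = (q + 1)*(q^4 - 7*q^3 + 3*q^2 + 63*q - 108) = (q - 4)*(q + 1)*(q^3 - 3*q^2 - 9*q + 27) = (q - 4)*(q - 3)*(q + 1)*(q^2 - 9) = (q - 4)*(q - 3)^2*(q + 1)*(q + 3)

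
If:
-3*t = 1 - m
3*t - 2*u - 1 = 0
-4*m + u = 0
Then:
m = -2/7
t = -3/7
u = -8/7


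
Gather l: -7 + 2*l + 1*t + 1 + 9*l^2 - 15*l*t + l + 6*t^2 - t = 9*l^2 + l*(3 - 15*t) + 6*t^2 - 6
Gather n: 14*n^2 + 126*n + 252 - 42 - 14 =14*n^2 + 126*n + 196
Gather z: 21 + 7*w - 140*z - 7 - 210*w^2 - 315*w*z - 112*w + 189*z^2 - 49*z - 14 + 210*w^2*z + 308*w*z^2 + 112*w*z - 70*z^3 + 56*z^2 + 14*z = -210*w^2 - 105*w - 70*z^3 + z^2*(308*w + 245) + z*(210*w^2 - 203*w - 175)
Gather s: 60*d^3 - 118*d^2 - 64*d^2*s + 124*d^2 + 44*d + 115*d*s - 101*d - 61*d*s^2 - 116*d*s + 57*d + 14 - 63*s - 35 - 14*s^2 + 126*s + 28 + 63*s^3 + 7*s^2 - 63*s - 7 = 60*d^3 + 6*d^2 + 63*s^3 + s^2*(-61*d - 7) + s*(-64*d^2 - d)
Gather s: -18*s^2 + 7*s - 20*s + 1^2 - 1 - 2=-18*s^2 - 13*s - 2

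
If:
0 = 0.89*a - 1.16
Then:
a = 1.30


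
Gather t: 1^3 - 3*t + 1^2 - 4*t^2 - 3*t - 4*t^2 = -8*t^2 - 6*t + 2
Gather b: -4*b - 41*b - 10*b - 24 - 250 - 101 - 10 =-55*b - 385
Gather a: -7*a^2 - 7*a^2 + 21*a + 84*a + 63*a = -14*a^2 + 168*a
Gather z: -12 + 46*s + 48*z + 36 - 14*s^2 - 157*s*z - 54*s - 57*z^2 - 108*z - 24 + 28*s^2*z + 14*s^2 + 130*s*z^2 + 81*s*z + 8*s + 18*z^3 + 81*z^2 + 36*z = 18*z^3 + z^2*(130*s + 24) + z*(28*s^2 - 76*s - 24)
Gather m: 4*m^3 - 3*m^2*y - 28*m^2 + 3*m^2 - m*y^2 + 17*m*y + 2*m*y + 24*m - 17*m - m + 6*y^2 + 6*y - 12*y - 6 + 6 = 4*m^3 + m^2*(-3*y - 25) + m*(-y^2 + 19*y + 6) + 6*y^2 - 6*y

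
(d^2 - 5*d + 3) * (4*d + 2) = 4*d^3 - 18*d^2 + 2*d + 6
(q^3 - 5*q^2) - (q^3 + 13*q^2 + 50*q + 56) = -18*q^2 - 50*q - 56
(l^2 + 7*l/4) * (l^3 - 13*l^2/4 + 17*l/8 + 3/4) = l^5 - 3*l^4/2 - 57*l^3/16 + 143*l^2/32 + 21*l/16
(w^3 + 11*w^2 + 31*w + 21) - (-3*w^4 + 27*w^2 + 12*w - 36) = 3*w^4 + w^3 - 16*w^2 + 19*w + 57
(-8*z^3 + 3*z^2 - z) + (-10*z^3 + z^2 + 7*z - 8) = -18*z^3 + 4*z^2 + 6*z - 8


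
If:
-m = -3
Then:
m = 3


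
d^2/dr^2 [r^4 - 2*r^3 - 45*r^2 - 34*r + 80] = 12*r^2 - 12*r - 90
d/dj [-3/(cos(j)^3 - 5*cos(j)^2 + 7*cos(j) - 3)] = 3*(7 - 3*cos(j))*sin(j)/((cos(j) - 3)^2*(cos(j) - 1)^3)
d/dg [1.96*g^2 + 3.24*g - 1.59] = 3.92*g + 3.24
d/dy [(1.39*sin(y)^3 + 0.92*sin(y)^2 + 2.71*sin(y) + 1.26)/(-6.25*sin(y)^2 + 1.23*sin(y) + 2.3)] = (-8.6875*sin(y)^4 + 3.4194*sin(y)^3 + 27.6601*sin(y)^2 + 19.982*sin(y) + 4.6832)*cos(y)/(39.0625*sin(y)^4 - 15.375*sin(y)^3 - 27.2371*sin(y)^2 + 5.658*sin(y) + 5.29)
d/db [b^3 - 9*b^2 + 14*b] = 3*b^2 - 18*b + 14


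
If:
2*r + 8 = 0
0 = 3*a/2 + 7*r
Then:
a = 56/3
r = -4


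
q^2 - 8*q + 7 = (q - 7)*(q - 1)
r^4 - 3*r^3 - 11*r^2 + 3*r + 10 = (r - 5)*(r - 1)*(r + 1)*(r + 2)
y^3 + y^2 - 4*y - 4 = (y - 2)*(y + 1)*(y + 2)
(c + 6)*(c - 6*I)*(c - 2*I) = c^3 + 6*c^2 - 8*I*c^2 - 12*c - 48*I*c - 72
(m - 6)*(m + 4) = m^2 - 2*m - 24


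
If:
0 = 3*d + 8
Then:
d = -8/3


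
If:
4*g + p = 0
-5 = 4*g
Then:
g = -5/4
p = 5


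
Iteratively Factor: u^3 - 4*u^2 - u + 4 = (u - 4)*(u^2 - 1) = (u - 4)*(u - 1)*(u + 1)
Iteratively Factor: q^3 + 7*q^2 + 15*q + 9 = (q + 3)*(q^2 + 4*q + 3) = (q + 1)*(q + 3)*(q + 3)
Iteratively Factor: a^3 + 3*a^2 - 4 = (a + 2)*(a^2 + a - 2) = (a + 2)^2*(a - 1)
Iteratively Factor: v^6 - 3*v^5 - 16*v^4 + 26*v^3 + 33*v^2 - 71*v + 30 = (v - 5)*(v^5 + 2*v^4 - 6*v^3 - 4*v^2 + 13*v - 6) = (v - 5)*(v - 1)*(v^4 + 3*v^3 - 3*v^2 - 7*v + 6) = (v - 5)*(v - 1)^2*(v^3 + 4*v^2 + v - 6) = (v - 5)*(v - 1)^2*(v + 3)*(v^2 + v - 2) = (v - 5)*(v - 1)^3*(v + 3)*(v + 2)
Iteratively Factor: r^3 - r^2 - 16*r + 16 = (r - 4)*(r^2 + 3*r - 4) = (r - 4)*(r + 4)*(r - 1)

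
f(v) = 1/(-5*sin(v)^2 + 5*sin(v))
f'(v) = (10*sin(v)*cos(v) - 5*cos(v))/(-5*sin(v)^2 + 5*sin(v))^2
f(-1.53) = -0.10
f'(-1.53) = -0.01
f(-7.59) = -0.11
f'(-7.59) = -0.04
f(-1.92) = -0.11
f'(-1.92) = 0.06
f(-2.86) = -0.56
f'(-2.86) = 2.37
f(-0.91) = -0.14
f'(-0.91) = -0.16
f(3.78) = -0.21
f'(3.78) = 0.39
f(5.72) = -0.24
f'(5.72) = -0.52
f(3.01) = 1.75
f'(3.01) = 11.25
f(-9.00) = -0.34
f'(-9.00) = 0.98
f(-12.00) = 0.80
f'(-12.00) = 0.20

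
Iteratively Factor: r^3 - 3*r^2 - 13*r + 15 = (r - 1)*(r^2 - 2*r - 15) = (r - 5)*(r - 1)*(r + 3)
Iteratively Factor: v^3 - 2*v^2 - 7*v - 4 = (v + 1)*(v^2 - 3*v - 4) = (v + 1)^2*(v - 4)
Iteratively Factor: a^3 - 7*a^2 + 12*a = (a)*(a^2 - 7*a + 12) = a*(a - 3)*(a - 4)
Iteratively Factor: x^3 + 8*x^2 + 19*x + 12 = (x + 1)*(x^2 + 7*x + 12) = (x + 1)*(x + 4)*(x + 3)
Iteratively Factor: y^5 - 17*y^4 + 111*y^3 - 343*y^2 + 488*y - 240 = (y - 5)*(y^4 - 12*y^3 + 51*y^2 - 88*y + 48) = (y - 5)*(y - 1)*(y^3 - 11*y^2 + 40*y - 48) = (y - 5)*(y - 4)*(y - 1)*(y^2 - 7*y + 12) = (y - 5)*(y - 4)*(y - 3)*(y - 1)*(y - 4)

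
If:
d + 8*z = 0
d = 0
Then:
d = 0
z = 0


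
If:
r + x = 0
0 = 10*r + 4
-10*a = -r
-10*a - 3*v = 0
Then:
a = -1/25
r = -2/5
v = 2/15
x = 2/5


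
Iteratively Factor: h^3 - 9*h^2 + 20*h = (h - 4)*(h^2 - 5*h) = h*(h - 4)*(h - 5)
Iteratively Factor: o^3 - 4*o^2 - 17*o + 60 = (o - 3)*(o^2 - o - 20) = (o - 5)*(o - 3)*(o + 4)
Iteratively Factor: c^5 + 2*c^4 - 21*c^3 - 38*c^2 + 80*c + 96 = (c - 4)*(c^4 + 6*c^3 + 3*c^2 - 26*c - 24) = (c - 4)*(c + 3)*(c^3 + 3*c^2 - 6*c - 8) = (c - 4)*(c + 3)*(c + 4)*(c^2 - c - 2) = (c - 4)*(c + 1)*(c + 3)*(c + 4)*(c - 2)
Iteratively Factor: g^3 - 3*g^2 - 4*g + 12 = (g - 2)*(g^2 - g - 6) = (g - 3)*(g - 2)*(g + 2)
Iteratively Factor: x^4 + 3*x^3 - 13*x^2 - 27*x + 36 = (x + 4)*(x^3 - x^2 - 9*x + 9) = (x - 1)*(x + 4)*(x^2 - 9) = (x - 1)*(x + 3)*(x + 4)*(x - 3)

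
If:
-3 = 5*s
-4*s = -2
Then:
No Solution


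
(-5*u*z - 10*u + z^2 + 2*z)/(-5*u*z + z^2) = (z + 2)/z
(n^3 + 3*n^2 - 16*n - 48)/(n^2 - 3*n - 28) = (n^2 - n - 12)/(n - 7)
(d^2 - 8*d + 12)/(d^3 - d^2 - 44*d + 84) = 1/(d + 7)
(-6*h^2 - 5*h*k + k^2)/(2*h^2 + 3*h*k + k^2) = (-6*h + k)/(2*h + k)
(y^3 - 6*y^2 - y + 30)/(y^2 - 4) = (y^2 - 8*y + 15)/(y - 2)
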